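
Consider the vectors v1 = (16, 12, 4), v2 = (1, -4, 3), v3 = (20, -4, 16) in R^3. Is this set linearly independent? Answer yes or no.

Form the matrix with these vectors as rows and row reduce.
R2 ← R2 − (1/16)·R1: [0, -19/4, 11/4]
R3 ← R3 − (5/4)·R1: [0, -19, 11]
R3 ← R3 − (4)·R2: [0, 0, 0]
2 nonzero rows, so the 3 vectors span a space of dimension 2.
Since 2 < 3, the vectors are linearly dependent.

no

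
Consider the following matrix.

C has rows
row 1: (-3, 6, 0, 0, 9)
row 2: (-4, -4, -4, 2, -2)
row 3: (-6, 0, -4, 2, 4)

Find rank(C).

2

Row reduce to echelon form.
R2 ← R2 − (4/3)·R1: [0, -12, -4, 2, -14]
R3 ← R3 − (2)·R1: [0, -12, -4, 2, -14]
R3 ← R3 − R2: [0, 0, 0, 0, 0]
Echelon form has 2 nonzero rows, so rank(C) = 2.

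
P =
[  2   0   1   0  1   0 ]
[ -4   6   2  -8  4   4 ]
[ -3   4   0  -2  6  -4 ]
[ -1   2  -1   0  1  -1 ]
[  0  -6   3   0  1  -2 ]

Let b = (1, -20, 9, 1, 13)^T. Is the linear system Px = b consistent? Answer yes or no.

Row reduce the augmented matrix [P | b].
R2 ← R2 + (2)·R1: [0, 6, 4, -8, 6, 4, -18]
R3 ← R3 + (3/2)·R1: [0, 4, 3/2, -2, 15/2, -4, 21/2]
R4 ← R4 + (1/2)·R1: [0, 2, -1/2, 0, 3/2, -1, 3/2]
R3 ← R3 − (2/3)·R2: [0, 0, -7/6, 10/3, 7/2, -20/3, 45/2]
R4 ← R4 − (1/3)·R2: [0, 0, -11/6, 8/3, -1/2, -7/3, 15/2]
R5 ← R5 + R2: [0, 0, 7, -8, 7, 2, -5]
R4 ← R4 − (11/7)·R3: [0, 0, 0, -18/7, -6, 57/7, -195/7]
R5 ← R5 + (6)·R3: [0, 0, 0, 12, 28, -38, 130]
R5 ← R5 + (14/3)·R4: [0, 0, 0, 0, 0, 0, 0]
The echelon form has 4 nonzero rows, and every pivot lies in the first 6 columns, so rank(P) = rank([P|b]) = 4.
The system is consistent.

yes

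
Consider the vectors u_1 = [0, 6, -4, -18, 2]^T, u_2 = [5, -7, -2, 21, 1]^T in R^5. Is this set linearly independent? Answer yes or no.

Form the matrix with these vectors as rows and row reduce.
Swap R1 ↔ R2
2 nonzero rows, so the 2 vectors span a space of dimension 2.
Since 2 = 2, the vectors are linearly independent.

yes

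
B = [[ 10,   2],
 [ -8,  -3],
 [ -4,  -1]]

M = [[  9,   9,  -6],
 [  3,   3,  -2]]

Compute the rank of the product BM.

1

First compute BM:
[[ 96,  96, -64],
 [-81, -81,  54],
 [-39, -39,  26]]
Now row reduce the product.
R2 ← R2 + (27/32)·R1: [0, 0, 0]
R3 ← R3 + (13/32)·R1: [0, 0, 0]
1 nonzero row, so rank(BM) = 1.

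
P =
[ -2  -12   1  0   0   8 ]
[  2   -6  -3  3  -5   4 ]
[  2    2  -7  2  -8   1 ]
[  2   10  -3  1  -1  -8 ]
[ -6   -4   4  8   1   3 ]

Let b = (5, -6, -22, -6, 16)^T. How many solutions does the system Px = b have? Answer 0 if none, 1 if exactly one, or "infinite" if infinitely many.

Row reduce the augmented matrix [P | b].
R2 ← R2 + R1: [0, -18, -2, 3, -5, 12, -1]
R3 ← R3 + R1: [0, -10, -6, 2, -8, 9, -17]
R4 ← R4 + R1: [0, -2, -2, 1, -1, 0, -1]
R5 ← R5 − (3)·R1: [0, 32, 1, 8, 1, -21, 1]
R3 ← R3 − (5/9)·R2: [0, 0, -44/9, 1/3, -47/9, 7/3, -148/9]
R4 ← R4 − (1/9)·R2: [0, 0, -16/9, 2/3, -4/9, -4/3, -8/9]
R5 ← R5 + (16/9)·R2: [0, 0, -23/9, 40/3, -71/9, 1/3, -7/9]
R4 ← R4 − (4/11)·R3: [0, 0, 0, 6/11, 16/11, -24/11, 56/11]
R5 ← R5 − (23/44)·R3: [0, 0, 0, 579/44, -227/44, -39/44, 86/11]
R5 ← R5 − (193/8)·R4: [0, 0, 0, 0, -161/4, 207/4, -115]
The echelon form has 5 nonzero rows, and every pivot lies in the first 6 columns, so rank(P) = rank([P|b]) = 5.
The system is consistent.
rank = 5 < 6 unknowns, so there are infinitely many solutions.

infinite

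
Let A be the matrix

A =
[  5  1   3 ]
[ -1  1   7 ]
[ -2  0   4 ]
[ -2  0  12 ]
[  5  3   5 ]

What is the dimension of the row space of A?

3

Row reduce to echelon form.
R2 ← R2 + (1/5)·R1: [0, 6/5, 38/5]
R3 ← R3 + (2/5)·R1: [0, 2/5, 26/5]
R4 ← R4 + (2/5)·R1: [0, 2/5, 66/5]
R5 ← R5 − R1: [0, 2, 2]
R3 ← R3 − (1/3)·R2: [0, 0, 8/3]
R4 ← R4 − (1/3)·R2: [0, 0, 32/3]
R5 ← R5 − (5/3)·R2: [0, 0, -32/3]
R4 ← R4 − (4)·R3: [0, 0, 0]
R5 ← R5 + (4)·R3: [0, 0, 0]
Echelon form has 3 nonzero rows, so rank(A) = 3.
The row space has dimension equal to the rank: 3.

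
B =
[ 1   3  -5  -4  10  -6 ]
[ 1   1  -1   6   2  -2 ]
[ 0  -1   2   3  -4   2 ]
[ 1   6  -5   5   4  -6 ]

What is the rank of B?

Row reduce to echelon form.
R2 ← R2 − R1: [0, -2, 4, 10, -8, 4]
R4 ← R4 − R1: [0, 3, 0, 9, -6, 0]
R3 ← R3 − (1/2)·R2: [0, 0, 0, -2, 0, 0]
R4 ← R4 + (3/2)·R2: [0, 0, 6, 24, -18, 6]
Swap R3 ↔ R4
Echelon form has 4 nonzero rows, so rank(B) = 4.

4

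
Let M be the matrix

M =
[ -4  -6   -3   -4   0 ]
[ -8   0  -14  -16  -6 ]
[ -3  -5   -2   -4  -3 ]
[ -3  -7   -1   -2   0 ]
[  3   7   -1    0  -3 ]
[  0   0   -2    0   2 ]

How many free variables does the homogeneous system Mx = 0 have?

1

Row reduce to echelon form.
R2 ← R2 − (2)·R1: [0, 12, -8, -8, -6]
R3 ← R3 − (3/4)·R1: [0, -1/2, 1/4, -1, -3]
R4 ← R4 − (3/4)·R1: [0, -5/2, 5/4, 1, 0]
R5 ← R5 + (3/4)·R1: [0, 5/2, -13/4, -3, -3]
R3 ← R3 + (1/24)·R2: [0, 0, -1/12, -4/3, -13/4]
R4 ← R4 + (5/24)·R2: [0, 0, -5/12, -2/3, -5/4]
R5 ← R5 − (5/24)·R2: [0, 0, -19/12, -4/3, -7/4]
R4 ← R4 − (5)·R3: [0, 0, 0, 6, 15]
R5 ← R5 − (19)·R3: [0, 0, 0, 24, 60]
R6 ← R6 − (24)·R3: [0, 0, 0, 32, 80]
R5 ← R5 − (4)·R4: [0, 0, 0, 0, 0]
R6 ← R6 − (16/3)·R4: [0, 0, 0, 0, 0]
4 nonzero rows, so rank(M) = 4.
M has 5 columns; by rank–nullity, nullity = 5 − 4 = 1.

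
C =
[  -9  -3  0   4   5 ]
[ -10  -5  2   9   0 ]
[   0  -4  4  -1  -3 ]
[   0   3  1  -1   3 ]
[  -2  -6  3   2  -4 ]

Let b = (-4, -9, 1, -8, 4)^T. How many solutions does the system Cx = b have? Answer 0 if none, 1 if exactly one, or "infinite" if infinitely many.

1

Row reduce the augmented matrix [C | b].
R2 ← R2 − (10/9)·R1: [0, -5/3, 2, 41/9, -50/9, -41/9]
R5 ← R5 − (2/9)·R1: [0, -16/3, 3, 10/9, -46/9, 44/9]
R3 ← R3 − (12/5)·R2: [0, 0, -4/5, -179/15, 31/3, 179/15]
R4 ← R4 + (9/5)·R2: [0, 0, 23/5, 36/5, -7, -81/5]
R5 ← R5 − (16/5)·R2: [0, 0, -17/5, -202/15, 38/3, 292/15]
R4 ← R4 + (23/4)·R3: [0, 0, 0, -737/12, 629/12, 629/12]
R5 ← R5 − (17/4)·R3: [0, 0, 0, 149/4, -125/4, -125/4]
R5 ← R5 + (447/737)·R4: [0, 0, 0, 0, 399/737, 399/737]
The echelon form has 5 nonzero rows, and every pivot lies in the first 5 columns, so rank(C) = rank([C|b]) = 5.
The system is consistent.
rank = 5 = number of unknowns, so the solution is unique.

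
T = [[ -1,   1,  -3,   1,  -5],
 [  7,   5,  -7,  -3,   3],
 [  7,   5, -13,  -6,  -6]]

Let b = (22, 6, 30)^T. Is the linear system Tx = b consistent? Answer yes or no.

Row reduce the augmented matrix [T | b].
R2 ← R2 + (7)·R1: [0, 12, -28, 4, -32, 160]
R3 ← R3 + (7)·R1: [0, 12, -34, 1, -41, 184]
R3 ← R3 − R2: [0, 0, -6, -3, -9, 24]
The echelon form has 3 nonzero rows, and every pivot lies in the first 5 columns, so rank(T) = rank([T|b]) = 3.
The system is consistent.

yes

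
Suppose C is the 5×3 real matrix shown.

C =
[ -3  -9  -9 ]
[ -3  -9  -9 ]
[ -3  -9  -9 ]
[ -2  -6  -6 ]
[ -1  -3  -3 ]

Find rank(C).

1

Row reduce to echelon form.
R2 ← R2 − R1: [0, 0, 0]
R3 ← R3 − R1: [0, 0, 0]
R4 ← R4 − (2/3)·R1: [0, 0, 0]
R5 ← R5 − (1/3)·R1: [0, 0, 0]
Echelon form has 1 nonzero row, so rank(C) = 1.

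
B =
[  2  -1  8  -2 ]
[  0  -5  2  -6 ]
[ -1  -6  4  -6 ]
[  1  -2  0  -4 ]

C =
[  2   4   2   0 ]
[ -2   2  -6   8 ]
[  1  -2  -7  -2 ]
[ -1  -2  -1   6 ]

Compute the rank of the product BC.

4

First compute BC:
[[ 16,  -6, -44, -36],
 [ 18,  -2,  22, -80],
 [ 20, -12,  12, -92],
 [ 10,   8,  18, -40]]
Now row reduce the product.
R2 ← R2 − (9/8)·R1: [0, 19/4, 143/2, -79/2]
R3 ← R3 − (5/4)·R1: [0, -9/2, 67, -47]
R4 ← R4 − (5/8)·R1: [0, 47/4, 91/2, -35/2]
R3 ← R3 + (18/19)·R2: [0, 0, 2560/19, -1604/19]
R4 ← R4 − (47/19)·R2: [0, 0, -2496/19, 1524/19]
R4 ← R4 + (39/40)·R3: [0, 0, 0, -21/10]
4 nonzero rows, so rank(BC) = 4.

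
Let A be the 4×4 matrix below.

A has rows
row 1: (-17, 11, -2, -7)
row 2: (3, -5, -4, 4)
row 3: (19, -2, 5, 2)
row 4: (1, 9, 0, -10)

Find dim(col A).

4

Row reduce to echelon form.
R2 ← R2 + (3/17)·R1: [0, -52/17, -74/17, 47/17]
R3 ← R3 + (19/17)·R1: [0, 175/17, 47/17, -99/17]
R4 ← R4 + (1/17)·R1: [0, 164/17, -2/17, -177/17]
R3 ← R3 + (175/52)·R2: [0, 0, -309/26, 181/52]
R4 ← R4 + (41/13)·R2: [0, 0, -180/13, -22/13]
R4 ← R4 − (120/103)·R3: [0, 0, 0, -592/103]
Echelon form has 4 nonzero rows, so rank(A) = 4.
The column space has dimension equal to the rank: 4.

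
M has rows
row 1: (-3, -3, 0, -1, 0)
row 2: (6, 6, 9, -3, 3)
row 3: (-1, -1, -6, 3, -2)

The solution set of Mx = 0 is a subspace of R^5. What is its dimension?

3

Row reduce to echelon form.
R2 ← R2 + (2)·R1: [0, 0, 9, -5, 3]
R3 ← R3 − (1/3)·R1: [0, 0, -6, 10/3, -2]
R3 ← R3 + (2/3)·R2: [0, 0, 0, 0, 0]
2 nonzero rows, so rank(M) = 2.
M has 5 columns; by rank–nullity, nullity = 5 − 2 = 3.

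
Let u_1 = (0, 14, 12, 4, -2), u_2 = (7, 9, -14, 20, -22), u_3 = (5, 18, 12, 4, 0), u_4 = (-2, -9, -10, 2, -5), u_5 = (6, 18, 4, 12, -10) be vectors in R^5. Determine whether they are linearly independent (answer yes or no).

Form the matrix with these vectors as rows and row reduce.
Swap R1 ↔ R2
R3 ← R3 − (5/7)·R1: [0, 81/7, 22, -72/7, 110/7]
R4 ← R4 + (2/7)·R1: [0, -45/7, -14, 54/7, -79/7]
R5 ← R5 − (6/7)·R1: [0, 72/7, 16, -36/7, 62/7]
R3 ← R3 − (81/98)·R2: [0, 0, 592/49, -666/49, 851/49]
R4 ← R4 + (45/98)·R2: [0, 0, -416/49, 468/49, -598/49]
R5 ← R5 − (36/49)·R2: [0, 0, 352/49, -396/49, 506/49]
R4 ← R4 + (26/37)·R3: [0, 0, 0, 0, 0]
R5 ← R5 − (22/37)·R3: [0, 0, 0, 0, 0]
3 nonzero rows, so the 5 vectors span a space of dimension 3.
Since 3 < 5, the vectors are linearly dependent.

no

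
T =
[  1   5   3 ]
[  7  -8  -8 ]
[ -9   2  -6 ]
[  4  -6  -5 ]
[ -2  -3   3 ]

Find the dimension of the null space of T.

0

Row reduce to echelon form.
R2 ← R2 − (7)·R1: [0, -43, -29]
R3 ← R3 + (9)·R1: [0, 47, 21]
R4 ← R4 − (4)·R1: [0, -26, -17]
R5 ← R5 + (2)·R1: [0, 7, 9]
R3 ← R3 + (47/43)·R2: [0, 0, -460/43]
R4 ← R4 − (26/43)·R2: [0, 0, 23/43]
R5 ← R5 + (7/43)·R2: [0, 0, 184/43]
R4 ← R4 + (1/20)·R3: [0, 0, 0]
R5 ← R5 + (2/5)·R3: [0, 0, 0]
3 nonzero rows, so rank(T) = 3.
T has 3 columns; by rank–nullity, nullity = 3 − 3 = 0.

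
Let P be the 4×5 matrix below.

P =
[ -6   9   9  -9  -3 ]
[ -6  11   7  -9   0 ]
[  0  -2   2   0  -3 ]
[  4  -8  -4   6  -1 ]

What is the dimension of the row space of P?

2

Row reduce to echelon form.
R2 ← R2 − R1: [0, 2, -2, 0, 3]
R4 ← R4 + (2/3)·R1: [0, -2, 2, 0, -3]
R3 ← R3 + R2: [0, 0, 0, 0, 0]
R4 ← R4 + R2: [0, 0, 0, 0, 0]
Echelon form has 2 nonzero rows, so rank(P) = 2.
The row space has dimension equal to the rank: 2.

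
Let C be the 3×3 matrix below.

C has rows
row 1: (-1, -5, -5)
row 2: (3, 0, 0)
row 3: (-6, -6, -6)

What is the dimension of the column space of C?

Row reduce to echelon form.
R2 ← R2 + (3)·R1: [0, -15, -15]
R3 ← R3 − (6)·R1: [0, 24, 24]
R3 ← R3 + (8/5)·R2: [0, 0, 0]
Echelon form has 2 nonzero rows, so rank(C) = 2.
The column space has dimension equal to the rank: 2.

2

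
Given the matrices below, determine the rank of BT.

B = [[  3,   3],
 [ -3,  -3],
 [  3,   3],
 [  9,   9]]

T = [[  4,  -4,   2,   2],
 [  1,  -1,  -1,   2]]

1

First compute BT:
[[ 15, -15,   3,  12],
 [-15,  15,  -3, -12],
 [ 15, -15,   3,  12],
 [ 45, -45,   9,  36]]
Now row reduce the product.
R2 ← R2 + R1: [0, 0, 0, 0]
R3 ← R3 − R1: [0, 0, 0, 0]
R4 ← R4 − (3)·R1: [0, 0, 0, 0]
1 nonzero row, so rank(BT) = 1.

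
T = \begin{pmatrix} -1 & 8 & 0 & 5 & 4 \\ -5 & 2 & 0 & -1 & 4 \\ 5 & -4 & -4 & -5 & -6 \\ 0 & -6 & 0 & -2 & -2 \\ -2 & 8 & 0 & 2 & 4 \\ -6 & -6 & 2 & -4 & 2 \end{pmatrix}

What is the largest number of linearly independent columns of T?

4

Row reduce to echelon form.
R2 ← R2 − (5)·R1: [0, -38, 0, -26, -16]
R3 ← R3 + (5)·R1: [0, 36, -4, 20, 14]
R5 ← R5 − (2)·R1: [0, -8, 0, -8, -4]
R6 ← R6 − (6)·R1: [0, -54, 2, -34, -22]
R3 ← R3 + (18/19)·R2: [0, 0, -4, -88/19, -22/19]
R4 ← R4 − (3/19)·R2: [0, 0, 0, 40/19, 10/19]
R5 ← R5 − (4/19)·R2: [0, 0, 0, -48/19, -12/19]
R6 ← R6 − (27/19)·R2: [0, 0, 2, 56/19, 14/19]
R6 ← R6 + (1/2)·R3: [0, 0, 0, 12/19, 3/19]
R5 ← R5 + (6/5)·R4: [0, 0, 0, 0, 0]
R6 ← R6 − (3/10)·R4: [0, 0, 0, 0, 0]
Echelon form has 4 nonzero rows, so rank(T) = 4.
The rank gives the maximum number of linearly independent columns: 4.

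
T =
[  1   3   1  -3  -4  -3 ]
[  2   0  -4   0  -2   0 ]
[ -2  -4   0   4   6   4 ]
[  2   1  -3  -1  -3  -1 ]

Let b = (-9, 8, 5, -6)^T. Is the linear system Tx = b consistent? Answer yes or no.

Row reduce the augmented matrix [T | b].
R2 ← R2 − (2)·R1: [0, -6, -6, 6, 6, 6, 26]
R3 ← R3 + (2)·R1: [0, 2, 2, -2, -2, -2, -13]
R4 ← R4 − (2)·R1: [0, -5, -5, 5, 5, 5, 12]
R3 ← R3 + (1/3)·R2: [0, 0, 0, 0, 0, 0, -13/3]
R4 ← R4 − (5/6)·R2: [0, 0, 0, 0, 0, 0, -29/3]
R4 ← R4 − (29/13)·R3: [0, 0, 0, 0, 0, 0, 0]
The echelon form has 3 nonzero rows; the last pivot sits in the augmented column, so rank(T) = 2 but rank([T|b]) = 3.
Since the ranks differ, the system is inconsistent.

no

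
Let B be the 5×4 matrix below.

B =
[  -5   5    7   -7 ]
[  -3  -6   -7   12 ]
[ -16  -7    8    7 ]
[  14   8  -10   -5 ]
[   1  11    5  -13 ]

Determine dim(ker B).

1

Row reduce to echelon form.
R2 ← R2 − (3/5)·R1: [0, -9, -56/5, 81/5]
R3 ← R3 − (16/5)·R1: [0, -23, -72/5, 147/5]
R4 ← R4 + (14/5)·R1: [0, 22, 48/5, -123/5]
R5 ← R5 + (1/5)·R1: [0, 12, 32/5, -72/5]
R3 ← R3 − (23/9)·R2: [0, 0, 128/9, -12]
R4 ← R4 + (22/9)·R2: [0, 0, -160/9, 15]
R5 ← R5 + (4/3)·R2: [0, 0, -128/15, 36/5]
R4 ← R4 + (5/4)·R3: [0, 0, 0, 0]
R5 ← R5 + (3/5)·R3: [0, 0, 0, 0]
3 nonzero rows, so rank(B) = 3.
B has 4 columns; by rank–nullity, nullity = 4 − 3 = 1.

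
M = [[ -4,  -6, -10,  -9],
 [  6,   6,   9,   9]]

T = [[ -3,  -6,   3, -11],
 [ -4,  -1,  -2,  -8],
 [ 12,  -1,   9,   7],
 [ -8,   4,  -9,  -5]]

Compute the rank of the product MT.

First compute MT:
[[-12,   4,  -9,  67],
 [ -6, -15,   6, -96]]
Now row reduce the product.
R2 ← R2 − (1/2)·R1: [0, -17, 21/2, -259/2]
2 nonzero rows, so rank(MT) = 2.

2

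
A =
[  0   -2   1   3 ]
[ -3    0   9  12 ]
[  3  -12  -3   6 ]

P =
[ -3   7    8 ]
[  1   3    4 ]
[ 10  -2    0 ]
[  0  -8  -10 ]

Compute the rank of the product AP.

First compute AP:
[[  8, -32, -38],
 [ 99, -135, -144],
 [-51, -57, -84]]
Now row reduce the product.
R2 ← R2 − (99/8)·R1: [0, 261, 1305/4]
R3 ← R3 + (51/8)·R1: [0, -261, -1305/4]
R3 ← R3 + R2: [0, 0, 0]
2 nonzero rows, so rank(AP) = 2.

2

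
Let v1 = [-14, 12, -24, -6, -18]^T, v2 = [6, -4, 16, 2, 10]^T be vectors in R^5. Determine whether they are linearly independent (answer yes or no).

Form the matrix with these vectors as rows and row reduce.
R2 ← R2 + (3/7)·R1: [0, 8/7, 40/7, -4/7, 16/7]
2 nonzero rows, so the 2 vectors span a space of dimension 2.
Since 2 = 2, the vectors are linearly independent.

yes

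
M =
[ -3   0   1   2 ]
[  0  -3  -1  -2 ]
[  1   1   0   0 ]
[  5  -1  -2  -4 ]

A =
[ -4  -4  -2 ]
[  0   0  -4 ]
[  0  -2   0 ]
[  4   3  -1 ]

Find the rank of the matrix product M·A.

First compute MA:
[[ 20,  16,   4],
 [ -8,  -4,  14],
 [ -4,  -4,  -6],
 [-36, -28,  -2]]
Now row reduce the product.
R2 ← R2 + (2/5)·R1: [0, 12/5, 78/5]
R3 ← R3 + (1/5)·R1: [0, -4/5, -26/5]
R4 ← R4 + (9/5)·R1: [0, 4/5, 26/5]
R3 ← R3 + (1/3)·R2: [0, 0, 0]
R4 ← R4 − (1/3)·R2: [0, 0, 0]
2 nonzero rows, so rank(MA) = 2.

2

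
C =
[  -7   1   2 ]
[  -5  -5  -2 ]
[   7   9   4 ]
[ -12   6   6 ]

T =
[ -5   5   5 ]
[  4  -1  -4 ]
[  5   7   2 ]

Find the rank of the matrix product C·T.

First compute CT:
[[ 49, -22, -35],
 [ -5, -34,  -9],
 [ 21,  54,   7],
 [114, -24, -72]]
Now row reduce the product.
R2 ← R2 + (5/49)·R1: [0, -1776/49, -88/7]
R3 ← R3 − (3/7)·R1: [0, 444/7, 22]
R4 ← R4 − (114/49)·R1: [0, 1332/49, 66/7]
R3 ← R3 + (7/4)·R2: [0, 0, 0]
R4 ← R4 + (3/4)·R2: [0, 0, 0]
2 nonzero rows, so rank(CT) = 2.

2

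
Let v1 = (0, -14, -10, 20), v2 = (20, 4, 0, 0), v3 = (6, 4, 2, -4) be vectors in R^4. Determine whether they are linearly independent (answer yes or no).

Form the matrix with these vectors as rows and row reduce.
Swap R1 ↔ R2
R3 ← R3 − (3/10)·R1: [0, 14/5, 2, -4]
R3 ← R3 + (1/5)·R2: [0, 0, 0, 0]
2 nonzero rows, so the 3 vectors span a space of dimension 2.
Since 2 < 3, the vectors are linearly dependent.

no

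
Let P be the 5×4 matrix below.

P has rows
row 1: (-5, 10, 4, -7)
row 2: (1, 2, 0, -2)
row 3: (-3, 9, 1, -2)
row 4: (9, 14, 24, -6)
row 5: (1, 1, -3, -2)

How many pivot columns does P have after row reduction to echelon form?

Row reduce to echelon form.
R2 ← R2 + (1/5)·R1: [0, 4, 4/5, -17/5]
R3 ← R3 − (3/5)·R1: [0, 3, -7/5, 11/5]
R4 ← R4 + (9/5)·R1: [0, 32, 156/5, -93/5]
R5 ← R5 + (1/5)·R1: [0, 3, -11/5, -17/5]
R3 ← R3 − (3/4)·R2: [0, 0, -2, 19/4]
R4 ← R4 − (8)·R2: [0, 0, 124/5, 43/5]
R5 ← R5 − (3/4)·R2: [0, 0, -14/5, -17/20]
R4 ← R4 + (62/5)·R3: [0, 0, 0, 135/2]
R5 ← R5 − (7/5)·R3: [0, 0, 0, -15/2]
R5 ← R5 + (1/9)·R4: [0, 0, 0, 0]
Echelon form has 4 nonzero rows, so rank(P) = 4.
Each nonzero row contributes one pivot column: 4 pivot columns.

4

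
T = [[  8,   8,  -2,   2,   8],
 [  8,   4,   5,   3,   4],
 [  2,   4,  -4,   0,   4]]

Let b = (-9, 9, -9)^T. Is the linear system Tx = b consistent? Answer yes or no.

Row reduce the augmented matrix [T | b].
R2 ← R2 − R1: [0, -4, 7, 1, -4, 18]
R3 ← R3 − (1/4)·R1: [0, 2, -7/2, -1/2, 2, -27/4]
R3 ← R3 + (1/2)·R2: [0, 0, 0, 0, 0, 9/4]
The echelon form has 3 nonzero rows; the last pivot sits in the augmented column, so rank(T) = 2 but rank([T|b]) = 3.
Since the ranks differ, the system is inconsistent.

no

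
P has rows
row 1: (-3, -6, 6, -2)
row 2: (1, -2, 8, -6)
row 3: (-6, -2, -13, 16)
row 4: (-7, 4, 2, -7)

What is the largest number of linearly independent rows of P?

Row reduce to echelon form.
R2 ← R2 + (1/3)·R1: [0, -4, 10, -20/3]
R3 ← R3 − (2)·R1: [0, 10, -25, 20]
R4 ← R4 − (7/3)·R1: [0, 18, -12, -7/3]
R3 ← R3 + (5/2)·R2: [0, 0, 0, 10/3]
R4 ← R4 + (9/2)·R2: [0, 0, 33, -97/3]
Swap R3 ↔ R4
Echelon form has 4 nonzero rows, so rank(P) = 4.
The rank gives the maximum number of linearly independent rows: 4.

4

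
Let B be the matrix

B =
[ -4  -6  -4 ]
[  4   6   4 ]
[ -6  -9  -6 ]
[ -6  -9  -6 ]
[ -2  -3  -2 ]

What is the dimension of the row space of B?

Row reduce to echelon form.
R2 ← R2 + R1: [0, 0, 0]
R3 ← R3 − (3/2)·R1: [0, 0, 0]
R4 ← R4 − (3/2)·R1: [0, 0, 0]
R5 ← R5 − (1/2)·R1: [0, 0, 0]
Echelon form has 1 nonzero row, so rank(B) = 1.
The row space has dimension equal to the rank: 1.

1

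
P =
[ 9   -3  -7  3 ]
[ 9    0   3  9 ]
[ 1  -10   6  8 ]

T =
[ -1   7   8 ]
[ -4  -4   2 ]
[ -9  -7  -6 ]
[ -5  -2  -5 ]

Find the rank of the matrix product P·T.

First compute PT:
[[ 51, 118,  93],
 [-81,  24,   9],
 [-55, -11, -88]]
Now row reduce the product.
R2 ← R2 + (27/17)·R1: [0, 3594/17, 2664/17]
R3 ← R3 + (55/51)·R1: [0, 5929/51, 209/17]
R3 ← R3 − (5929/10782)·R2: [0, 0, -44253/599]
3 nonzero rows, so rank(PT) = 3.

3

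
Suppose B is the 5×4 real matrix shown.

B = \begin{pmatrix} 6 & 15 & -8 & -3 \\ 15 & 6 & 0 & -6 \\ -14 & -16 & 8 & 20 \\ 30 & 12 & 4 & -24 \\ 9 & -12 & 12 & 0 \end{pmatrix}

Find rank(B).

Row reduce to echelon form.
R2 ← R2 − (5/2)·R1: [0, -63/2, 20, 3/2]
R3 ← R3 + (7/3)·R1: [0, 19, -32/3, 13]
R4 ← R4 − (5)·R1: [0, -63, 44, -9]
R5 ← R5 − (3/2)·R1: [0, -69/2, 24, 9/2]
R3 ← R3 + (38/63)·R2: [0, 0, 88/63, 292/21]
R4 ← R4 − (2)·R2: [0, 0, 4, -12]
R5 ← R5 − (23/21)·R2: [0, 0, 44/21, 20/7]
R4 ← R4 − (63/22)·R3: [0, 0, 0, -570/11]
R5 ← R5 − (3/2)·R3: [0, 0, 0, -18]
R5 ← R5 − (33/95)·R4: [0, 0, 0, 0]
Echelon form has 4 nonzero rows, so rank(B) = 4.

4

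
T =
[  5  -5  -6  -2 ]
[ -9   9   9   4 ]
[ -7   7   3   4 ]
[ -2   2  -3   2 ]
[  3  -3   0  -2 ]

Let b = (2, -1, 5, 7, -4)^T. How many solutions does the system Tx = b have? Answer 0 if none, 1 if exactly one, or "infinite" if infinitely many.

Row reduce the augmented matrix [T | b].
R2 ← R2 + (9/5)·R1: [0, 0, -9/5, 2/5, 13/5]
R3 ← R3 + (7/5)·R1: [0, 0, -27/5, 6/5, 39/5]
R4 ← R4 + (2/5)·R1: [0, 0, -27/5, 6/5, 39/5]
R5 ← R5 − (3/5)·R1: [0, 0, 18/5, -4/5, -26/5]
R3 ← R3 − (3)·R2: [0, 0, 0, 0, 0]
R4 ← R4 − (3)·R2: [0, 0, 0, 0, 0]
R5 ← R5 + (2)·R2: [0, 0, 0, 0, 0]
The echelon form has 2 nonzero rows, and every pivot lies in the first 4 columns, so rank(T) = rank([T|b]) = 2.
The system is consistent.
rank = 2 < 4 unknowns, so there are infinitely many solutions.

infinite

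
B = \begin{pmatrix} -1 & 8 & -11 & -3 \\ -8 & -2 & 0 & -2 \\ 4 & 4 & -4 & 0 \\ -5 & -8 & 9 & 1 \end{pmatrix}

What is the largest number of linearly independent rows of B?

Row reduce to echelon form.
R2 ← R2 − (8)·R1: [0, -66, 88, 22]
R3 ← R3 + (4)·R1: [0, 36, -48, -12]
R4 ← R4 − (5)·R1: [0, -48, 64, 16]
R3 ← R3 + (6/11)·R2: [0, 0, 0, 0]
R4 ← R4 − (8/11)·R2: [0, 0, 0, 0]
Echelon form has 2 nonzero rows, so rank(B) = 2.
The rank gives the maximum number of linearly independent rows: 2.

2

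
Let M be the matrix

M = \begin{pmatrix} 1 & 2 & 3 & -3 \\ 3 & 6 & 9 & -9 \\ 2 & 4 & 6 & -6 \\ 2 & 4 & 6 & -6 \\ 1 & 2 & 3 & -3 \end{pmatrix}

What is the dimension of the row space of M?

1

Row reduce to echelon form.
R2 ← R2 − (3)·R1: [0, 0, 0, 0]
R3 ← R3 − (2)·R1: [0, 0, 0, 0]
R4 ← R4 − (2)·R1: [0, 0, 0, 0]
R5 ← R5 − R1: [0, 0, 0, 0]
Echelon form has 1 nonzero row, so rank(M) = 1.
The row space has dimension equal to the rank: 1.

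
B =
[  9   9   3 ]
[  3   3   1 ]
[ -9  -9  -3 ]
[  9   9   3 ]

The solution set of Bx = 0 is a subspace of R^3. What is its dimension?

2

Row reduce to echelon form.
R2 ← R2 − (1/3)·R1: [0, 0, 0]
R3 ← R3 + R1: [0, 0, 0]
R4 ← R4 − R1: [0, 0, 0]
1 nonzero row, so rank(B) = 1.
B has 3 columns; by rank–nullity, nullity = 3 − 1 = 2.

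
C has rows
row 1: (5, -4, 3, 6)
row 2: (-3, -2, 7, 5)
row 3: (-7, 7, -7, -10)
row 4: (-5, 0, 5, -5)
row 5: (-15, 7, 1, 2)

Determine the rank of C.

Row reduce to echelon form.
R2 ← R2 + (3/5)·R1: [0, -22/5, 44/5, 43/5]
R3 ← R3 + (7/5)·R1: [0, 7/5, -14/5, -8/5]
R4 ← R4 + R1: [0, -4, 8, 1]
R5 ← R5 + (3)·R1: [0, -5, 10, 20]
R3 ← R3 + (7/22)·R2: [0, 0, 0, 25/22]
R4 ← R4 − (10/11)·R2: [0, 0, 0, -75/11]
R5 ← R5 − (25/22)·R2: [0, 0, 0, 225/22]
R4 ← R4 + (6)·R3: [0, 0, 0, 0]
R5 ← R5 − (9)·R3: [0, 0, 0, 0]
Echelon form has 3 nonzero rows, so rank(C) = 3.

3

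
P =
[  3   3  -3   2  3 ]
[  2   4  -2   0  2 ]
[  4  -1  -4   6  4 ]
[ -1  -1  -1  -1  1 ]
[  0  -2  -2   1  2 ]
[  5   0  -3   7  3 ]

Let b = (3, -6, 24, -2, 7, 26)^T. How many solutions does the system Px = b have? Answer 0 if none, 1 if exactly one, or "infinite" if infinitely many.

Row reduce the augmented matrix [P | b].
R2 ← R2 − (2/3)·R1: [0, 2, 0, -4/3, 0, -8]
R3 ← R3 − (4/3)·R1: [0, -5, 0, 10/3, 0, 20]
R4 ← R4 + (1/3)·R1: [0, 0, -2, -1/3, 2, -1]
R6 ← R6 − (5/3)·R1: [0, -5, 2, 11/3, -2, 21]
R3 ← R3 + (5/2)·R2: [0, 0, 0, 0, 0, 0]
R5 ← R5 + R2: [0, 0, -2, -1/3, 2, -1]
R6 ← R6 + (5/2)·R2: [0, 0, 2, 1/3, -2, 1]
Swap R3 ↔ R4
R5 ← R5 − R3: [0, 0, 0, 0, 0, 0]
R6 ← R6 + R3: [0, 0, 0, 0, 0, 0]
The echelon form has 3 nonzero rows, and every pivot lies in the first 5 columns, so rank(P) = rank([P|b]) = 3.
The system is consistent.
rank = 3 < 5 unknowns, so there are infinitely many solutions.

infinite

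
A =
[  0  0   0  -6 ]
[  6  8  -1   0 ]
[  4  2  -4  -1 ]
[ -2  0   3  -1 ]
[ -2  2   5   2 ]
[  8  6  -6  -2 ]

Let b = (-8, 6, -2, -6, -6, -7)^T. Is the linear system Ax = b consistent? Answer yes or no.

no

Row reduce the augmented matrix [A | b].
Swap R1 ↔ R2
R3 ← R3 − (2/3)·R1: [0, -10/3, -10/3, -1, -6]
R4 ← R4 + (1/3)·R1: [0, 8/3, 8/3, -1, -4]
R5 ← R5 + (1/3)·R1: [0, 14/3, 14/3, 2, -4]
R6 ← R6 − (4/3)·R1: [0, -14/3, -14/3, -2, -15]
Swap R2 ↔ R3
R4 ← R4 + (4/5)·R2: [0, 0, 0, -9/5, -44/5]
R5 ← R5 + (7/5)·R2: [0, 0, 0, 3/5, -62/5]
R6 ← R6 − (7/5)·R2: [0, 0, 0, -3/5, -33/5]
R4 ← R4 − (3/10)·R3: [0, 0, 0, 0, -32/5]
R5 ← R5 + (1/10)·R3: [0, 0, 0, 0, -66/5]
R6 ← R6 − (1/10)·R3: [0, 0, 0, 0, -29/5]
R5 ← R5 − (33/16)·R4: [0, 0, 0, 0, 0]
R6 ← R6 − (29/32)·R4: [0, 0, 0, 0, 0]
The echelon form has 4 nonzero rows; the last pivot sits in the augmented column, so rank(A) = 3 but rank([A|b]) = 4.
Since the ranks differ, the system is inconsistent.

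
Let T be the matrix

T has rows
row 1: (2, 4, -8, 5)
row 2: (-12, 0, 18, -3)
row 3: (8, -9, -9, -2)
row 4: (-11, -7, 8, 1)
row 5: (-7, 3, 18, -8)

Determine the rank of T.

Row reduce to echelon form.
R2 ← R2 + (6)·R1: [0, 24, -30, 27]
R3 ← R3 − (4)·R1: [0, -25, 23, -22]
R4 ← R4 + (11/2)·R1: [0, 15, -36, 57/2]
R5 ← R5 + (7/2)·R1: [0, 17, -10, 19/2]
R3 ← R3 + (25/24)·R2: [0, 0, -33/4, 49/8]
R4 ← R4 − (5/8)·R2: [0, 0, -69/4, 93/8]
R5 ← R5 − (17/24)·R2: [0, 0, 45/4, -77/8]
R4 ← R4 − (23/11)·R3: [0, 0, 0, -13/11]
R5 ← R5 + (15/11)·R3: [0, 0, 0, -14/11]
R5 ← R5 − (14/13)·R4: [0, 0, 0, 0]
Echelon form has 4 nonzero rows, so rank(T) = 4.

4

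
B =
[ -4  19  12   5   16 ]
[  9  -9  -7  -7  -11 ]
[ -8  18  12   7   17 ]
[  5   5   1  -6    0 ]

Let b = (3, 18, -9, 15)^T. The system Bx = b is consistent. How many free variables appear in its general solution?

Row reduce the augmented matrix [B | b].
R2 ← R2 + (9/4)·R1: [0, 135/4, 20, 17/4, 25, 99/4]
R3 ← R3 − (2)·R1: [0, -20, -12, -3, -15, -15]
R4 ← R4 + (5/4)·R1: [0, 115/4, 16, 1/4, 20, 75/4]
R3 ← R3 + (16/27)·R2: [0, 0, -4/27, -13/27, -5/27, -1/3]
R4 ← R4 − (23/27)·R2: [0, 0, -28/27, -91/27, -35/27, -7/3]
R4 ← R4 − (7)·R3: [0, 0, 0, 0, 0, 0]
The echelon form has 3 nonzero rows, and every pivot lies in the first 5 columns, so rank(B) = rank([B|b]) = 3.
The system is consistent.
Free variables = (unknowns) − (rank) = 5 − 3 = 2.

2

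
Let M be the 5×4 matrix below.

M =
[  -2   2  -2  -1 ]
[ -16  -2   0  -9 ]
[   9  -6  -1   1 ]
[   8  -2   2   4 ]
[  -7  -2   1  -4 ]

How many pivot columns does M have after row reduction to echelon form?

3

Row reduce to echelon form.
R2 ← R2 − (8)·R1: [0, -18, 16, -1]
R3 ← R3 + (9/2)·R1: [0, 3, -10, -7/2]
R4 ← R4 + (4)·R1: [0, 6, -6, 0]
R5 ← R5 − (7/2)·R1: [0, -9, 8, -1/2]
R3 ← R3 + (1/6)·R2: [0, 0, -22/3, -11/3]
R4 ← R4 + (1/3)·R2: [0, 0, -2/3, -1/3]
R5 ← R5 − (1/2)·R2: [0, 0, 0, 0]
R4 ← R4 − (1/11)·R3: [0, 0, 0, 0]
Echelon form has 3 nonzero rows, so rank(M) = 3.
Each nonzero row contributes one pivot column: 3 pivot columns.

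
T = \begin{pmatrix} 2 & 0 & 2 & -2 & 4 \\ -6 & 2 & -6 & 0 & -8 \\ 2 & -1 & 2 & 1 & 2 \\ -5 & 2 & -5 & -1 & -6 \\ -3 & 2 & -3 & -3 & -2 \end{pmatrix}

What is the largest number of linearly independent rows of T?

2

Row reduce to echelon form.
R2 ← R2 + (3)·R1: [0, 2, 0, -6, 4]
R3 ← R3 − R1: [0, -1, 0, 3, -2]
R4 ← R4 + (5/2)·R1: [0, 2, 0, -6, 4]
R5 ← R5 + (3/2)·R1: [0, 2, 0, -6, 4]
R3 ← R3 + (1/2)·R2: [0, 0, 0, 0, 0]
R4 ← R4 − R2: [0, 0, 0, 0, 0]
R5 ← R5 − R2: [0, 0, 0, 0, 0]
Echelon form has 2 nonzero rows, so rank(T) = 2.
The rank gives the maximum number of linearly independent rows: 2.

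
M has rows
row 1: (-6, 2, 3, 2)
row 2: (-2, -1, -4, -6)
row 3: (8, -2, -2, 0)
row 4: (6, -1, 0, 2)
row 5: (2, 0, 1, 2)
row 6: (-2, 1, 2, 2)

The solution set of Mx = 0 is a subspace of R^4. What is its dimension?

Row reduce to echelon form.
R2 ← R2 − (1/3)·R1: [0, -5/3, -5, -20/3]
R3 ← R3 + (4/3)·R1: [0, 2/3, 2, 8/3]
R4 ← R4 + R1: [0, 1, 3, 4]
R5 ← R5 + (1/3)·R1: [0, 2/3, 2, 8/3]
R6 ← R6 − (1/3)·R1: [0, 1/3, 1, 4/3]
R3 ← R3 + (2/5)·R2: [0, 0, 0, 0]
R4 ← R4 + (3/5)·R2: [0, 0, 0, 0]
R5 ← R5 + (2/5)·R2: [0, 0, 0, 0]
R6 ← R6 + (1/5)·R2: [0, 0, 0, 0]
2 nonzero rows, so rank(M) = 2.
M has 4 columns; by rank–nullity, nullity = 4 − 2 = 2.

2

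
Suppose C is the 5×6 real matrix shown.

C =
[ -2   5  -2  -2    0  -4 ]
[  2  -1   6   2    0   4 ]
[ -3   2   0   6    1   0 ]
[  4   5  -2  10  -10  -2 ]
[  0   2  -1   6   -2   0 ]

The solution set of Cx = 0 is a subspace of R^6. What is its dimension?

1

Row reduce to echelon form.
R2 ← R2 + R1: [0, 4, 4, 0, 0, 0]
R3 ← R3 − (3/2)·R1: [0, -11/2, 3, 9, 1, 6]
R4 ← R4 + (2)·R1: [0, 15, -6, 6, -10, -10]
R3 ← R3 + (11/8)·R2: [0, 0, 17/2, 9, 1, 6]
R4 ← R4 − (15/4)·R2: [0, 0, -21, 6, -10, -10]
R5 ← R5 − (1/2)·R2: [0, 0, -3, 6, -2, 0]
R4 ← R4 + (42/17)·R3: [0, 0, 0, 480/17, -128/17, 82/17]
R5 ← R5 + (6/17)·R3: [0, 0, 0, 156/17, -28/17, 36/17]
R5 ← R5 − (13/40)·R4: [0, 0, 0, 0, 4/5, 11/20]
5 nonzero rows, so rank(C) = 5.
C has 6 columns; by rank–nullity, nullity = 6 − 5 = 1.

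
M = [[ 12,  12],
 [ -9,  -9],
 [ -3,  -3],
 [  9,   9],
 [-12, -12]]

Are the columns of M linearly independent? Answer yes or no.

no

Row reduce M to echelon form.
R2 ← R2 + (3/4)·R1: [0, 0]
R3 ← R3 + (1/4)·R1: [0, 0]
R4 ← R4 − (3/4)·R1: [0, 0]
R5 ← R5 + R1: [0, 0]
1 pivot among 2 columns.
Only 1 < 2 pivot columns, so the columns are linearly dependent.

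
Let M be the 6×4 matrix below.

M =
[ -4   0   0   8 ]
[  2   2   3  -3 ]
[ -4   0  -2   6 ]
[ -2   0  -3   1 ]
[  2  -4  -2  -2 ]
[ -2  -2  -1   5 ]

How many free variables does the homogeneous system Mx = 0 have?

1

Row reduce to echelon form.
R2 ← R2 + (1/2)·R1: [0, 2, 3, 1]
R3 ← R3 − R1: [0, 0, -2, -2]
R4 ← R4 − (1/2)·R1: [0, 0, -3, -3]
R5 ← R5 + (1/2)·R1: [0, -4, -2, 2]
R6 ← R6 − (1/2)·R1: [0, -2, -1, 1]
R5 ← R5 + (2)·R2: [0, 0, 4, 4]
R6 ← R6 + R2: [0, 0, 2, 2]
R4 ← R4 − (3/2)·R3: [0, 0, 0, 0]
R5 ← R5 + (2)·R3: [0, 0, 0, 0]
R6 ← R6 + R3: [0, 0, 0, 0]
3 nonzero rows, so rank(M) = 3.
M has 4 columns; by rank–nullity, nullity = 4 − 3 = 1.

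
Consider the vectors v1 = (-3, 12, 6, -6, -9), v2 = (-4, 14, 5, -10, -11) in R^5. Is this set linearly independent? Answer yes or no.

yes

Form the matrix with these vectors as rows and row reduce.
R2 ← R2 − (4/3)·R1: [0, -2, -3, -2, 1]
2 nonzero rows, so the 2 vectors span a space of dimension 2.
Since 2 = 2, the vectors are linearly independent.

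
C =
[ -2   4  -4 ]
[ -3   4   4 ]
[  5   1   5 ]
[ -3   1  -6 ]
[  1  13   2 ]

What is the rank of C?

3

Row reduce to echelon form.
R2 ← R2 − (3/2)·R1: [0, -2, 10]
R3 ← R3 + (5/2)·R1: [0, 11, -5]
R4 ← R4 − (3/2)·R1: [0, -5, 0]
R5 ← R5 + (1/2)·R1: [0, 15, 0]
R3 ← R3 + (11/2)·R2: [0, 0, 50]
R4 ← R4 − (5/2)·R2: [0, 0, -25]
R5 ← R5 + (15/2)·R2: [0, 0, 75]
R4 ← R4 + (1/2)·R3: [0, 0, 0]
R5 ← R5 − (3/2)·R3: [0, 0, 0]
Echelon form has 3 nonzero rows, so rank(C) = 3.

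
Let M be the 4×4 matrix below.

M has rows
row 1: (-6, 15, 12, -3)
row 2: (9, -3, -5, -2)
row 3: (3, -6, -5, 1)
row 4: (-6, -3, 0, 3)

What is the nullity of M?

Row reduce to echelon form.
R2 ← R2 + (3/2)·R1: [0, 39/2, 13, -13/2]
R3 ← R3 + (1/2)·R1: [0, 3/2, 1, -1/2]
R4 ← R4 − R1: [0, -18, -12, 6]
R3 ← R3 − (1/13)·R2: [0, 0, 0, 0]
R4 ← R4 + (12/13)·R2: [0, 0, 0, 0]
2 nonzero rows, so rank(M) = 2.
M has 4 columns; by rank–nullity, nullity = 4 − 2 = 2.

2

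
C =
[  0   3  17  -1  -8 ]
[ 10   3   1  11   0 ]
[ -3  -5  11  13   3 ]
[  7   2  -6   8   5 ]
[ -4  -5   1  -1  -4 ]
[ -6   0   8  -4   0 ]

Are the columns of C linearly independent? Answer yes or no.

Row reduce C to echelon form.
Swap R1 ↔ R2
R3 ← R3 + (3/10)·R1: [0, -41/10, 113/10, 163/10, 3]
R4 ← R4 − (7/10)·R1: [0, -1/10, -67/10, 3/10, 5]
R5 ← R5 + (2/5)·R1: [0, -19/5, 7/5, 17/5, -4]
R6 ← R6 + (3/5)·R1: [0, 9/5, 43/5, 13/5, 0]
R3 ← R3 + (41/30)·R2: [0, 0, 518/15, 224/15, -119/15]
R4 ← R4 + (1/30)·R2: [0, 0, -92/15, 4/15, 71/15]
R5 ← R5 + (19/15)·R2: [0, 0, 344/15, 32/15, -212/15]
R6 ← R6 − (3/5)·R2: [0, 0, -8/5, 16/5, 24/5]
R4 ← R4 + (46/259)·R3: [0, 0, 0, 108/37, 123/37]
R5 ← R5 − (172/259)·R3: [0, 0, 0, -288/37, -328/37]
R6 ← R6 + (12/259)·R3: [0, 0, 0, 144/37, 164/37]
R5 ← R5 + (8/3)·R4: [0, 0, 0, 0, 0]
R6 ← R6 − (4/3)·R4: [0, 0, 0, 0, 0]
4 pivots among 5 columns.
Only 4 < 5 pivot columns, so the columns are linearly dependent.

no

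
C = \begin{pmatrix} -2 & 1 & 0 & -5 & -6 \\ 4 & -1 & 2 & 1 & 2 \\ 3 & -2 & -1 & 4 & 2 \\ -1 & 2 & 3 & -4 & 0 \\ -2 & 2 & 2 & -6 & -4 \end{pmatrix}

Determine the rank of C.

Row reduce to echelon form.
R2 ← R2 + (2)·R1: [0, 1, 2, -9, -10]
R3 ← R3 + (3/2)·R1: [0, -1/2, -1, -7/2, -7]
R4 ← R4 − (1/2)·R1: [0, 3/2, 3, -3/2, 3]
R5 ← R5 − R1: [0, 1, 2, -1, 2]
R3 ← R3 + (1/2)·R2: [0, 0, 0, -8, -12]
R4 ← R4 − (3/2)·R2: [0, 0, 0, 12, 18]
R5 ← R5 − R2: [0, 0, 0, 8, 12]
R4 ← R4 + (3/2)·R3: [0, 0, 0, 0, 0]
R5 ← R5 + R3: [0, 0, 0, 0, 0]
Echelon form has 3 nonzero rows, so rank(C) = 3.

3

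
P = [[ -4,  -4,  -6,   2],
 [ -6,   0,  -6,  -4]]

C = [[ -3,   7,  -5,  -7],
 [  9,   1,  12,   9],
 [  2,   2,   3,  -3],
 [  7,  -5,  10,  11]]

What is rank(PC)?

First compute PC:
[[-22, -54, -26,  32],
 [-22, -34, -28,  16]]
Now row reduce the product.
R2 ← R2 − R1: [0, 20, -2, -16]
2 nonzero rows, so rank(PC) = 2.

2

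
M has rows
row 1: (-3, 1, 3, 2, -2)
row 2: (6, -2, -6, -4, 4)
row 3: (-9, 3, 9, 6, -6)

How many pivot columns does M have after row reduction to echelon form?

Row reduce to echelon form.
R2 ← R2 + (2)·R1: [0, 0, 0, 0, 0]
R3 ← R3 − (3)·R1: [0, 0, 0, 0, 0]
Echelon form has 1 nonzero row, so rank(M) = 1.
Each nonzero row contributes one pivot column: 1 pivot columns.

1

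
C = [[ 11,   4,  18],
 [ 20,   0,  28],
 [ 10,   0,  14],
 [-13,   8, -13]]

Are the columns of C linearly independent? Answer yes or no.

Row reduce C to echelon form.
R2 ← R2 − (20/11)·R1: [0, -80/11, -52/11]
R3 ← R3 − (10/11)·R1: [0, -40/11, -26/11]
R4 ← R4 + (13/11)·R1: [0, 140/11, 91/11]
R3 ← R3 − (1/2)·R2: [0, 0, 0]
R4 ← R4 + (7/4)·R2: [0, 0, 0]
2 pivots among 3 columns.
Only 2 < 3 pivot columns, so the columns are linearly dependent.

no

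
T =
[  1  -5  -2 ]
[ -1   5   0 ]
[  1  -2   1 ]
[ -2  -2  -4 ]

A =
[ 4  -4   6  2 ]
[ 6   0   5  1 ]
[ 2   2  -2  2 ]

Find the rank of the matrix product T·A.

3

First compute TA:
[[-30,  -8, -15,  -7],
 [ 26,   4,  19,   3],
 [ -6,  -2,  -6,   2],
 [-28,   0, -14, -14]]
Now row reduce the product.
R2 ← R2 + (13/15)·R1: [0, -44/15, 6, -46/15]
R3 ← R3 − (1/5)·R1: [0, -2/5, -3, 17/5]
R4 ← R4 − (14/15)·R1: [0, 112/15, 0, -112/15]
R3 ← R3 − (3/22)·R2: [0, 0, -42/11, 42/11]
R4 ← R4 + (28/11)·R2: [0, 0, 168/11, -168/11]
R4 ← R4 + (4)·R3: [0, 0, 0, 0]
3 nonzero rows, so rank(TA) = 3.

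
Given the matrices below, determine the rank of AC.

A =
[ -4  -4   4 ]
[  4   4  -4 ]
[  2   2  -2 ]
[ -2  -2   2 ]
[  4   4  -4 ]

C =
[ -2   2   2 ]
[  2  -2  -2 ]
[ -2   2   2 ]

1

First compute AC:
[[ -8,   8,   8],
 [  8,  -8,  -8],
 [  4,  -4,  -4],
 [ -4,   4,   4],
 [  8,  -8,  -8]]
Now row reduce the product.
R2 ← R2 + R1: [0, 0, 0]
R3 ← R3 + (1/2)·R1: [0, 0, 0]
R4 ← R4 − (1/2)·R1: [0, 0, 0]
R5 ← R5 + R1: [0, 0, 0]
1 nonzero row, so rank(AC) = 1.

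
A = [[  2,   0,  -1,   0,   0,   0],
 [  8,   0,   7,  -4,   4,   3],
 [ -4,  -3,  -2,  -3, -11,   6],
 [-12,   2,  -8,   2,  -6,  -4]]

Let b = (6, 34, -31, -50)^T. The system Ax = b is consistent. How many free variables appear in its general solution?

Row reduce the augmented matrix [A | b].
R2 ← R2 − (4)·R1: [0, 0, 11, -4, 4, 3, 10]
R3 ← R3 + (2)·R1: [0, -3, -4, -3, -11, 6, -19]
R4 ← R4 + (6)·R1: [0, 2, -14, 2, -6, -4, -14]
Swap R2 ↔ R3
R4 ← R4 + (2/3)·R2: [0, 0, -50/3, 0, -40/3, 0, -80/3]
R4 ← R4 + (50/33)·R3: [0, 0, 0, -200/33, -80/11, 50/11, -380/33]
The echelon form has 4 nonzero rows, and every pivot lies in the first 6 columns, so rank(A) = rank([A|b]) = 4.
The system is consistent.
Free variables = (unknowns) − (rank) = 6 − 4 = 2.

2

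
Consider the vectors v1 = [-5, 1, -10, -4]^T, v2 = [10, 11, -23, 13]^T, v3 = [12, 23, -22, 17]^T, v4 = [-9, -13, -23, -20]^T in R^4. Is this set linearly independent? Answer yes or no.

yes

Form the matrix with these vectors as rows and row reduce.
R2 ← R2 + (2)·R1: [0, 13, -43, 5]
R3 ← R3 + (12/5)·R1: [0, 127/5, -46, 37/5]
R4 ← R4 − (9/5)·R1: [0, -74/5, -5, -64/5]
R3 ← R3 − (127/65)·R2: [0, 0, 2471/65, -154/65]
R4 ← R4 + (74/65)·R2: [0, 0, -3507/65, -462/65]
R4 ← R4 + (501/353)·R3: [0, 0, 0, -3696/353]
4 nonzero rows, so the 4 vectors span a space of dimension 4.
Since 4 = 4, the vectors are linearly independent.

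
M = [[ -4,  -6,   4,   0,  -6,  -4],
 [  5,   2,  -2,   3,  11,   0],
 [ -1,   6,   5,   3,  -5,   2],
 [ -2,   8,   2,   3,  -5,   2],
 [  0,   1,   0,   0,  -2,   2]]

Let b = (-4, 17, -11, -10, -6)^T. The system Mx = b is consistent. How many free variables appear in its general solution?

1

Row reduce the augmented matrix [M | b].
R2 ← R2 + (5/4)·R1: [0, -11/2, 3, 3, 7/2, -5, 12]
R3 ← R3 − (1/4)·R1: [0, 15/2, 4, 3, -7/2, 3, -10]
R4 ← R4 − (1/2)·R1: [0, 11, 0, 3, -2, 4, -8]
R3 ← R3 + (15/11)·R2: [0, 0, 89/11, 78/11, 14/11, -42/11, 70/11]
R4 ← R4 + (2)·R2: [0, 0, 6, 9, 5, -6, 16]
R5 ← R5 + (2/11)·R2: [0, 0, 6/11, 6/11, -15/11, 12/11, -42/11]
R4 ← R4 − (66/89)·R3: [0, 0, 0, 333/89, 361/89, -282/89, 1004/89]
R5 ← R5 − (6/89)·R3: [0, 0, 0, 6/89, -129/89, 120/89, -378/89]
R5 ← R5 − (2/111)·R4: [0, 0, 0, 0, -169/111, 52/37, -494/111]
The echelon form has 5 nonzero rows, and every pivot lies in the first 6 columns, so rank(M) = rank([M|b]) = 5.
The system is consistent.
Free variables = (unknowns) − (rank) = 6 − 5 = 1.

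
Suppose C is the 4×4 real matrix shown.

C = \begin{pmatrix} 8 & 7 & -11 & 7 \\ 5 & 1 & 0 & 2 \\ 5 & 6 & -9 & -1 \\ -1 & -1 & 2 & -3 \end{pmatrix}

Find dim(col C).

3

Row reduce to echelon form.
R2 ← R2 − (5/8)·R1: [0, -27/8, 55/8, -19/8]
R3 ← R3 − (5/8)·R1: [0, 13/8, -17/8, -43/8]
R4 ← R4 + (1/8)·R1: [0, -1/8, 5/8, -17/8]
R3 ← R3 + (13/27)·R2: [0, 0, 32/27, -176/27]
R4 ← R4 − (1/27)·R2: [0, 0, 10/27, -55/27]
R4 ← R4 − (5/16)·R3: [0, 0, 0, 0]
Echelon form has 3 nonzero rows, so rank(C) = 3.
The column space has dimension equal to the rank: 3.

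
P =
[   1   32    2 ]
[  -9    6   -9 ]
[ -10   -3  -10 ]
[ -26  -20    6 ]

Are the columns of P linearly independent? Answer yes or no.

Row reduce P to echelon form.
R2 ← R2 + (9)·R1: [0, 294, 9]
R3 ← R3 + (10)·R1: [0, 317, 10]
R4 ← R4 + (26)·R1: [0, 812, 58]
R3 ← R3 − (317/294)·R2: [0, 0, 29/98]
R4 ← R4 − (58/21)·R2: [0, 0, 232/7]
R4 ← R4 − (112)·R3: [0, 0, 0]
3 pivots among 3 columns.
Every column is a pivot column, so the columns are linearly independent.

yes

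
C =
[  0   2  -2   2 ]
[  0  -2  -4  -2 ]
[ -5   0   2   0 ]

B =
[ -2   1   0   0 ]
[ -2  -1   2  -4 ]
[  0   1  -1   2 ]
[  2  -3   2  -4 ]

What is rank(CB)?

2

First compute CB:
[[  0, -10,  10, -20],
 [  0,   4,  -4,   8],
 [ 10,  -3,  -2,   4]]
Now row reduce the product.
Swap R1 ↔ R3
R3 ← R3 + (5/2)·R2: [0, 0, 0, 0]
2 nonzero rows, so rank(CB) = 2.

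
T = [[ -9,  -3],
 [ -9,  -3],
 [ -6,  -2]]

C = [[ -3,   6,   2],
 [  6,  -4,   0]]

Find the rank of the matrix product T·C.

1

First compute TC:
[[  9, -42, -18],
 [  9, -42, -18],
 [  6, -28, -12]]
Now row reduce the product.
R2 ← R2 − R1: [0, 0, 0]
R3 ← R3 − (2/3)·R1: [0, 0, 0]
1 nonzero row, so rank(TC) = 1.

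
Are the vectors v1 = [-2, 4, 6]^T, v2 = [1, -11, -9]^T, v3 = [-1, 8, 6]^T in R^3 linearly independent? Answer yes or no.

Form the matrix with these vectors as rows and row reduce.
R2 ← R2 + (1/2)·R1: [0, -9, -6]
R3 ← R3 − (1/2)·R1: [0, 6, 3]
R3 ← R3 + (2/3)·R2: [0, 0, -1]
3 nonzero rows, so the 3 vectors span a space of dimension 3.
Since 3 = 3, the vectors are linearly independent.

yes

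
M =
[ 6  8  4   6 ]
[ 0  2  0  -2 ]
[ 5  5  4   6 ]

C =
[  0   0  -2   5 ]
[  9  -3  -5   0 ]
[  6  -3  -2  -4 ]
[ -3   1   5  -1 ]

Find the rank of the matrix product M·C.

First compute MC:
[[ 78, -30, -30,   8],
 [ 24,  -8, -20,   2],
 [ 51, -21, -13,   3]]
Now row reduce the product.
R2 ← R2 − (4/13)·R1: [0, 16/13, -140/13, -6/13]
R3 ← R3 − (17/26)·R1: [0, -18/13, 86/13, -29/13]
R3 ← R3 + (9/8)·R2: [0, 0, -11/2, -11/4]
3 nonzero rows, so rank(MC) = 3.

3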